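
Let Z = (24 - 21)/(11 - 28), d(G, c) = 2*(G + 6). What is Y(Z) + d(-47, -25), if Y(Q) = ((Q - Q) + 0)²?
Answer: -82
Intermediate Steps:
d(G, c) = 12 + 2*G (d(G, c) = 2*(6 + G) = 12 + 2*G)
Z = -3/17 (Z = 3/(-17) = 3*(-1/17) = -3/17 ≈ -0.17647)
Y(Q) = 0 (Y(Q) = (0 + 0)² = 0² = 0)
Y(Z) + d(-47, -25) = 0 + (12 + 2*(-47)) = 0 + (12 - 94) = 0 - 82 = -82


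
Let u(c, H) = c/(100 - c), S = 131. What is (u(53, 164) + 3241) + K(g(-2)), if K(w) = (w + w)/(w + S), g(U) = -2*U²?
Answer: 18741988/5781 ≈ 3242.0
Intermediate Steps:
K(w) = 2*w/(131 + w) (K(w) = (w + w)/(w + 131) = (2*w)/(131 + w) = 2*w/(131 + w))
(u(53, 164) + 3241) + K(g(-2)) = (-1*53/(-100 + 53) + 3241) + 2*(-2*(-2)²)/(131 - 2*(-2)²) = (-1*53/(-47) + 3241) + 2*(-2*4)/(131 - 2*4) = (-1*53*(-1/47) + 3241) + 2*(-8)/(131 - 8) = (53/47 + 3241) + 2*(-8)/123 = 152380/47 + 2*(-8)*(1/123) = 152380/47 - 16/123 = 18741988/5781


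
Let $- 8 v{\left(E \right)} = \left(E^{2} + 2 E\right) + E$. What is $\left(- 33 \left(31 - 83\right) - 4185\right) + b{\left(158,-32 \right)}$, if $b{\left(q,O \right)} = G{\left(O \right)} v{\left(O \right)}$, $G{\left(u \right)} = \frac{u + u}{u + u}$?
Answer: $-2585$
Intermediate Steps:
$G{\left(u \right)} = 1$ ($G{\left(u \right)} = \frac{2 u}{2 u} = 2 u \frac{1}{2 u} = 1$)
$v{\left(E \right)} = - \frac{3 E}{8} - \frac{E^{2}}{8}$ ($v{\left(E \right)} = - \frac{\left(E^{2} + 2 E\right) + E}{8} = - \frac{E^{2} + 3 E}{8} = - \frac{3 E}{8} - \frac{E^{2}}{8}$)
$b{\left(q,O \right)} = - \frac{O \left(3 + O\right)}{8}$ ($b{\left(q,O \right)} = 1 \left(- \frac{O \left(3 + O\right)}{8}\right) = - \frac{O \left(3 + O\right)}{8}$)
$\left(- 33 \left(31 - 83\right) - 4185\right) + b{\left(158,-32 \right)} = \left(- 33 \left(31 - 83\right) - 4185\right) - - 4 \left(3 - 32\right) = \left(\left(-33\right) \left(-52\right) - 4185\right) - \left(-4\right) \left(-29\right) = \left(1716 - 4185\right) - 116 = -2469 - 116 = -2585$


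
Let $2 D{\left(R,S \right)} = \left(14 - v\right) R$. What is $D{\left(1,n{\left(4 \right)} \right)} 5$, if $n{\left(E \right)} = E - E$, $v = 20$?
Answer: $-15$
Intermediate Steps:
$n{\left(E \right)} = 0$
$D{\left(R,S \right)} = - 3 R$ ($D{\left(R,S \right)} = \frac{\left(14 - 20\right) R}{2} = \frac{\left(-6\right) R}{2} = - 3 R$)
$D{\left(1,n{\left(4 \right)} \right)} 5 = \left(-3\right) 1 \cdot 5 = \left(-3\right) 5 = -15$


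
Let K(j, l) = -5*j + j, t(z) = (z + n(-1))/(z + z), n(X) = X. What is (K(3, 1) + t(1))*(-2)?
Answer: 24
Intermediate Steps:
t(z) = (-1 + z)/(2*z) (t(z) = (z - 1)/(z + z) = (-1 + z)/((2*z)) = (-1 + z)*(1/(2*z)) = (-1 + z)/(2*z))
K(j, l) = -4*j
(K(3, 1) + t(1))*(-2) = (-4*3 + (½)*(-1 + 1)/1)*(-2) = (-12 + (½)*1*0)*(-2) = (-12 + 0)*(-2) = -12*(-2) = 24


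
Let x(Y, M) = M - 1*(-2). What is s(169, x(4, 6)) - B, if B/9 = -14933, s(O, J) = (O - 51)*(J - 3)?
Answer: 134987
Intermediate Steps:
x(Y, M) = 2 + M (x(Y, M) = M + 2 = 2 + M)
s(O, J) = (-51 + O)*(-3 + J)
B = -134397 (B = 9*(-14933) = -134397)
s(169, x(4, 6)) - B = (153 - 51*(2 + 6) - 3*169 + (2 + 6)*169) - 1*(-134397) = (153 - 51*8 - 507 + 8*169) + 134397 = (153 - 408 - 507 + 1352) + 134397 = 590 + 134397 = 134987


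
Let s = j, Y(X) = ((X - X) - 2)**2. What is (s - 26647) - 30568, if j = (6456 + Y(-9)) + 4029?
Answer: -46726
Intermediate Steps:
Y(X) = 4 (Y(X) = (0 - 2)**2 = (-2)**2 = 4)
j = 10489 (j = (6456 + 4) + 4029 = 6460 + 4029 = 10489)
s = 10489
(s - 26647) - 30568 = (10489 - 26647) - 30568 = -16158 - 30568 = -46726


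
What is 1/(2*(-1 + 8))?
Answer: 1/14 ≈ 0.071429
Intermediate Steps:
1/(2*(-1 + 8)) = 1/(2*7) = 1/14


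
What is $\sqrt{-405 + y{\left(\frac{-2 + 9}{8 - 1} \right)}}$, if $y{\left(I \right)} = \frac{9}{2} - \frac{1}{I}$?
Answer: $\frac{i \sqrt{1606}}{2} \approx 20.037 i$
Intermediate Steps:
$y{\left(I \right)} = \frac{9}{2} - \frac{1}{I}$ ($y{\left(I \right)} = 9 \cdot \frac{1}{2} - \frac{1}{I} = \frac{9}{2} - \frac{1}{I}$)
$\sqrt{-405 + y{\left(\frac{-2 + 9}{8 - 1} \right)}} = \sqrt{-405 + \left(\frac{9}{2} - \frac{1}{\left(-2 + 9\right) \frac{1}{8 - 1}}\right)} = \sqrt{-405 + \left(\frac{9}{2} - \frac{1}{7 \cdot \frac{1}{7}}\right)} = \sqrt{-405 + \left(\frac{9}{2} - 1^{-1}\right)} = \sqrt{-405 + \left(\frac{9}{2} - 1\right)} = \sqrt{-405 + \frac{7}{2}} = \sqrt{- \frac{803}{2}} = \frac{i \sqrt{1606}}{2}$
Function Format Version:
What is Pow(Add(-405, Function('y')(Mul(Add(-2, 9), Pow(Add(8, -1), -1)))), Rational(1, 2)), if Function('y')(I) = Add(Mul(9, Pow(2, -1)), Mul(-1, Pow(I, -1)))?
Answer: Mul(Rational(1, 2), I, Pow(1606, Rational(1, 2))) ≈ Mul(20.037, I)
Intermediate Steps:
Function('y')(I) = Add(Rational(9, 2), Mul(-1, Pow(I, -1))) (Function('y')(I) = Add(Mul(9, Rational(1, 2)), Mul(-1, Pow(I, -1))) = Add(Rational(9, 2), Mul(-1, Pow(I, -1))))
Pow(Add(-405, Function('y')(Mul(Add(-2, 9), Pow(Add(8, -1), -1)))), Rational(1, 2)) = Pow(Add(-405, Add(Rational(9, 2), Mul(-1, Pow(Mul(Add(-2, 9), Pow(Add(8, -1), -1)), -1)))), Rational(1, 2)) = Pow(Add(-405, Add(Rational(9, 2), Mul(-1, Pow(Mul(7, Pow(7, -1)), -1)))), Rational(1, 2)) = Pow(Add(-405, Add(Rational(9, 2), Mul(-1, Pow(Mul(7, Rational(1, 7)), -1)))), Rational(1, 2)) = Pow(Add(-405, Add(Rational(9, 2), Mul(-1, Pow(1, -1)))), Rational(1, 2)) = Pow(Add(-405, Add(Rational(9, 2), Mul(-1, 1))), Rational(1, 2)) = Pow(Add(-405, Add(Rational(9, 2), -1)), Rational(1, 2)) = Pow(Add(-405, Rational(7, 2)), Rational(1, 2)) = Pow(Rational(-803, 2), Rational(1, 2)) = Mul(Rational(1, 2), I, Pow(1606, Rational(1, 2)))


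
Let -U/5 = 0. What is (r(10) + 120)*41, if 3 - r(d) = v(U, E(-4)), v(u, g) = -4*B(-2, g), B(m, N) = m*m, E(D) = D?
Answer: 5699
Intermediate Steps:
B(m, N) = m²
U = 0 (U = -5*0 = 0)
v(u, g) = -16 (v(u, g) = -4*(-2)² = -4*4 = -16)
r(d) = 19 (r(d) = 3 - 1*(-16) = 3 + 16 = 19)
(r(10) + 120)*41 = (19 + 120)*41 = 139*41 = 5699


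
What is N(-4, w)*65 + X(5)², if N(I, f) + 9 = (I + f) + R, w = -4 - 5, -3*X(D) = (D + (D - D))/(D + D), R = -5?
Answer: -63179/36 ≈ -1755.0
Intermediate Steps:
X(D) = -⅙ (X(D) = -(D + (D - D))/(3*(D + D)) = -(D + 0)/(3*(2*D)) = -D*1/(2*D)/3 = -⅓*½ = -⅙)
w = -9
N(I, f) = -14 + I + f (N(I, f) = -9 + ((I + f) - 5) = -9 + (-5 + I + f) = -14 + I + f)
N(-4, w)*65 + X(5)² = (-14 - 4 - 9)*65 + (-⅙)² = -27*65 + 1/36 = -1755 + 1/36 = -63179/36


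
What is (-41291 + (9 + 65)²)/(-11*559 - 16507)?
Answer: 35815/22656 ≈ 1.5808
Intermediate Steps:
(-41291 + (9 + 65)²)/(-11*559 - 16507) = (-41291 + 74²)/(-6149 - 16507) = (-41291 + 5476)/(-22656) = -35815*(-1/22656) = 35815/22656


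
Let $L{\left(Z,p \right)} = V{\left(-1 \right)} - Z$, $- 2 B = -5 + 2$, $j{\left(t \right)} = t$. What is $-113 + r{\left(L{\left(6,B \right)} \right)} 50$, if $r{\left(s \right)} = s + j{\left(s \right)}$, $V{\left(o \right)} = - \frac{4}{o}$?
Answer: $-313$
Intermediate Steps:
$B = \frac{3}{2}$ ($B = - \frac{-5 + 2}{2} = \left(- \frac{1}{2}\right) \left(-3\right) = \frac{3}{2} \approx 1.5$)
$L{\left(Z,p \right)} = 4 - Z$ ($L{\left(Z,p \right)} = - \frac{4}{-1} - Z = \left(-4\right) \left(-1\right) - Z = 4 - Z$)
$r{\left(s \right)} = 2 s$ ($r{\left(s \right)} = s + s = 2 s$)
$-113 + r{\left(L{\left(6,B \right)} \right)} 50 = -113 + 2 \left(4 - 6\right) 50 = -113 + 2 \left(-2\right) 50 = -113 - 200 = -313$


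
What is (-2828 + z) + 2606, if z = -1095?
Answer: -1317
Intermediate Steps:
(-2828 + z) + 2606 = (-2828 - 1095) + 2606 = -3923 + 2606 = -1317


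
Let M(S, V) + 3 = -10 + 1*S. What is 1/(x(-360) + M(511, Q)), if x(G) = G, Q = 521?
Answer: 1/138 ≈ 0.0072464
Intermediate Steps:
M(S, V) = -13 + S (M(S, V) = -3 + (-10 + 1*S) = -3 + (-10 + S) = -13 + S)
1/(x(-360) + M(511, Q)) = 1/(-360 + (-13 + 511)) = 1/(-360 + 498) = 1/138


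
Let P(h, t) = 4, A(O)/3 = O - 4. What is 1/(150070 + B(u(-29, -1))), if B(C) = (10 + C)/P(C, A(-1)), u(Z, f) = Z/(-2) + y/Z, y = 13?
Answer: 232/34817635 ≈ 6.6633e-6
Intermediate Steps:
u(Z, f) = 13/Z - Z/2 (u(Z, f) = Z/(-2) + 13/Z = Z*(-½) + 13/Z = -Z/2 + 13/Z = 13/Z - Z/2)
A(O) = -12 + 3*O (A(O) = 3*(O - 4) = 3*(-4 + O) = -12 + 3*O)
B(C) = 5/2 + C/4 (B(C) = (10 + C)/4 = (10 + C)*(¼) = 5/2 + C/4)
1/(150070 + B(u(-29, -1))) = 1/(150070 + (5/2 + (13/(-29) - ½*(-29))/4)) = 1/(150070 + (5/2 + (13*(-1/29) + 29/2)/4)) = 1/(150070 + (5/2 + (-13/29 + 29/2)/4)) = 1/(150070 + (5/2 + (¼)*(815/58))) = 1/(150070 + (5/2 + 815/232)) = 1/(150070 + 1395/232) = 1/(34817635/232) = 232/34817635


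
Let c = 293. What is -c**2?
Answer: -85849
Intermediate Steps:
-c**2 = -1*293**2 = -1*85849 = -85849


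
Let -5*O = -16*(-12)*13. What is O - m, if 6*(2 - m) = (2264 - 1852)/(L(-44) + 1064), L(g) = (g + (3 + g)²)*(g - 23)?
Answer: -32662744/65169 ≈ -501.20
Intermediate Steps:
L(g) = (-23 + g)*(g + (3 + g)²) (L(g) = (g + (3 + g)²)*(-23 + g) = (-23 + g)*(g + (3 + g)²))
O = -2496/5 (O = -(-16*(-12))*13/5 = -192*13/5 = -⅕*2496 = -2496/5 ≈ -499.20)
m = 651896/325845 (m = 2 - (2264 - 1852)/(6*((-207 + (-44)³ - 152*(-44) - 16*(-44)²) + 1064)) = 2 - 206/(3*((-207 - 85184 + 6688 - 16*1936) + 1064)) = 2 - 206/(3*((-207 - 85184 + 6688 - 30976) + 1064)) = 2 - 206/(3*(-109679 + 1064)) = 2 - 206/(3*(-108615)) = 2 - 206*(-1)/(3*108615) = 2 - ⅙*(-412/108615) = 2 + 206/325845 = 651896/325845 ≈ 2.0006)
O - m = -2496/5 - 1*651896/325845 = -2496/5 - 651896/325845 = -32662744/65169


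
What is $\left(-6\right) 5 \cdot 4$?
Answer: $-120$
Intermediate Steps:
$\left(-6\right) 5 \cdot 4 = \left(-30\right) 4 = -120$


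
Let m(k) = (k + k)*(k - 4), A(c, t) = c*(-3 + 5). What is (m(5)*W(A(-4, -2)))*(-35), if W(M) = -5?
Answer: 1750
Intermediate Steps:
A(c, t) = 2*c (A(c, t) = c*2 = 2*c)
m(k) = 2*k*(-4 + k) (m(k) = (2*k)*(-4 + k) = 2*k*(-4 + k))
(m(5)*W(A(-4, -2)))*(-35) = ((2*5*(-4 + 5))*(-5))*(-35) = ((2*5*1)*(-5))*(-35) = (10*(-5))*(-35) = -50*(-35) = 1750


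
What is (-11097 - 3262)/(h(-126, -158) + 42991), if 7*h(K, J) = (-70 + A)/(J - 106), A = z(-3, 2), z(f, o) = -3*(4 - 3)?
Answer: -26535432/79447441 ≈ -0.33400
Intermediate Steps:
z(f, o) = -3 (z(f, o) = -3*1 = -3)
A = -3
h(K, J) = -73/(7*(-106 + J)) (h(K, J) = ((-70 - 3)/(J - 106))/7 = (-73/(-106 + J))/7 = -73/(7*(-106 + J)))
(-11097 - 3262)/(h(-126, -158) + 42991) = (-11097 - 3262)/(-73/(-742 + 7*(-158)) + 42991) = -14359/(-73/(-742 - 1106) + 42991) = -14359/(-73/(-1848) + 42991) = -14359/(-73*(-1/1848) + 42991) = -14359/(73/1848 + 42991) = -14359/79447441/1848 = -14359*1848/79447441 = -26535432/79447441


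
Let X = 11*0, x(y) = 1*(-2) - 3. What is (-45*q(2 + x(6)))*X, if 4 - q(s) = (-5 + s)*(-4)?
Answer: 0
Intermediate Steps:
x(y) = -5 (x(y) = -2 - 3 = -5)
q(s) = -16 + 4*s (q(s) = 4 - (-5 + s)*(-4) = 4 - (20 - 4*s) = 4 + (-20 + 4*s) = -16 + 4*s)
X = 0
(-45*q(2 + x(6)))*X = -45*(-16 + 4*(2 - 5))*0 = -45*(-16 + 4*(-3))*0 = -45*(-16 - 12)*0 = -45*(-28)*0 = 1260*0 = 0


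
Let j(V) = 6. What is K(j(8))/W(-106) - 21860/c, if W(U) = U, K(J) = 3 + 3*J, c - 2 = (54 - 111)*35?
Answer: 2275307/211258 ≈ 10.770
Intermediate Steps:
c = -1993 (c = 2 + (54 - 111)*35 = 2 - 57*35 = 2 - 1995 = -1993)
K(j(8))/W(-106) - 21860/c = (3 + 3*6)/(-106) - 21860/(-1993) = (3 + 18)*(-1/106) - 21860*(-1/1993) = 21*(-1/106) + 21860/1993 = -21/106 + 21860/1993 = 2275307/211258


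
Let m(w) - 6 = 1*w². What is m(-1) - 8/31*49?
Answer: -175/31 ≈ -5.6452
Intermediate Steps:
m(w) = 6 + w² (m(w) = 6 + 1*w² = 6 + w²)
m(-1) - 8/31*49 = (6 + (-1)²) - 8/31*49 = (6 + 1) - 8*1/31*49 = 7 - 8/31*49 = 7 - 392/31 = -175/31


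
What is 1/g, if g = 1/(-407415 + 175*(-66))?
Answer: -418965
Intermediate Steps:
g = -1/418965 (g = 1/(-407415 - 11550) = 1/(-418965) = -1/418965 ≈ -2.3868e-6)
1/g = 1/(-1/418965) = -418965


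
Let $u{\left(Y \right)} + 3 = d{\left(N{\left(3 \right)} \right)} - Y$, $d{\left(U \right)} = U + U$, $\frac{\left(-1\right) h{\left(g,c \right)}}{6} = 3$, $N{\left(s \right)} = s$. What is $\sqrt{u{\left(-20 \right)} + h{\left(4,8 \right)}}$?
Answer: $\sqrt{5} \approx 2.2361$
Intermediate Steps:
$h{\left(g,c \right)} = -18$ ($h{\left(g,c \right)} = \left(-6\right) 3 = -18$)
$d{\left(U \right)} = 2 U$
$u{\left(Y \right)} = 3 - Y$ ($u{\left(Y \right)} = -3 - \left(-6 + Y\right) = 3 - Y$)
$\sqrt{u{\left(-20 \right)} + h{\left(4,8 \right)}} = \sqrt{\left(3 - -20\right) - 18} = \sqrt{\left(3 + 20\right) - 18} = \sqrt{23 - 18} = \sqrt{5}$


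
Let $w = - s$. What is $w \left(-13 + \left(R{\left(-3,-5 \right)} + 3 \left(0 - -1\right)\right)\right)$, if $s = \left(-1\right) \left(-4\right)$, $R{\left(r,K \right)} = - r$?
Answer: $28$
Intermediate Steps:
$s = 4$
$w = -4$ ($w = \left(-1\right) 4 = -4$)
$w \left(-13 + \left(R{\left(-3,-5 \right)} + 3 \left(0 - -1\right)\right)\right) = - 4 \left(-13 + \left(\left(-1\right) \left(-3\right) + 3 \left(0 - -1\right)\right)\right) = - 4 \left(-13 + \left(3 + 3 \left(0 + 1\right)\right)\right) = - 4 \left(-13 + \left(3 + 3 \cdot 1\right)\right) = - 4 \left(-13 + \left(3 + 3\right)\right) = - 4 \left(-13 + 6\right) = \left(-4\right) \left(-7\right) = 28$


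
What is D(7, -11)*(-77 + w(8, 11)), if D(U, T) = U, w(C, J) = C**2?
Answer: -91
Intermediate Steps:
D(7, -11)*(-77 + w(8, 11)) = 7*(-77 + 8**2) = 7*(-77 + 64) = 7*(-13) = -91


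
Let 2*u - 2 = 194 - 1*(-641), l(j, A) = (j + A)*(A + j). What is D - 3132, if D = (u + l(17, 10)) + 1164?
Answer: -1641/2 ≈ -820.50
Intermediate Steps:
l(j, A) = (A + j)² (l(j, A) = (A + j)*(A + j) = (A + j)²)
u = 837/2 (u = 1 + (194 - 1*(-641))/2 = 1 + (194 + 641)/2 = 1 + (½)*835 = 1 + 835/2 = 837/2 ≈ 418.50)
D = 4623/2 (D = (837/2 + (10 + 17)²) + 1164 = (837/2 + 27²) + 1164 = (837/2 + 729) + 1164 = 2295/2 + 1164 = 4623/2 ≈ 2311.5)
D - 3132 = 4623/2 - 3132 = -1641/2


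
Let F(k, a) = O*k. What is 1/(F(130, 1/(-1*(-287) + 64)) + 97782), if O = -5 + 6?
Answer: 1/97912 ≈ 1.0213e-5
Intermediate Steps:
O = 1
F(k, a) = k (F(k, a) = 1*k = k)
1/(F(130, 1/(-1*(-287) + 64)) + 97782) = 1/(130 + 97782) = 1/97912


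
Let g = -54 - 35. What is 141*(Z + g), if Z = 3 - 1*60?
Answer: -20586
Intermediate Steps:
g = -89
Z = -57 (Z = 3 - 60 = -57)
141*(Z + g) = 141*(-57 - 89) = 141*(-146) = -20586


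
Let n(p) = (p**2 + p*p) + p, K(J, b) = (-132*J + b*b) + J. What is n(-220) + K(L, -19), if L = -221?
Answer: 125892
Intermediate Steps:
K(J, b) = b**2 - 131*J (K(J, b) = (-132*J + b**2) + J = (b**2 - 132*J) + J = b**2 - 131*J)
n(p) = p + 2*p**2 (n(p) = (p**2 + p**2) + p = 2*p**2 + p = p + 2*p**2)
n(-220) + K(L, -19) = -220*(1 + 2*(-220)) + ((-19)**2 - 131*(-221)) = -220*(1 - 440) + (361 + 28951) = -220*(-439) + 29312 = 96580 + 29312 = 125892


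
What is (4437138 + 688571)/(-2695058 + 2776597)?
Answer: 5125709/81539 ≈ 62.862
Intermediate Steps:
(4437138 + 688571)/(-2695058 + 2776597) = 5125709/81539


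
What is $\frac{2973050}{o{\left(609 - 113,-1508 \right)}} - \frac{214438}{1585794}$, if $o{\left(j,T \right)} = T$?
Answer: $- \frac{9905395429}{5023902} \approx -1971.7$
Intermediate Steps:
$\frac{2973050}{o{\left(609 - 113,-1508 \right)}} - \frac{214438}{1585794} = \frac{2973050}{-1508} - \frac{214438}{1585794} = 2973050 \left(- \frac{1}{1508}\right) - \frac{901}{6663} = - \frac{1486525}{754} - \frac{901}{6663} = - \frac{9905395429}{5023902}$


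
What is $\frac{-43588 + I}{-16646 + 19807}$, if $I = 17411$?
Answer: $- \frac{26177}{3161} \approx -8.2812$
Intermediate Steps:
$\frac{-43588 + I}{-16646 + 19807} = \frac{-43588 + 17411}{-16646 + 19807} = - \frac{26177}{3161}$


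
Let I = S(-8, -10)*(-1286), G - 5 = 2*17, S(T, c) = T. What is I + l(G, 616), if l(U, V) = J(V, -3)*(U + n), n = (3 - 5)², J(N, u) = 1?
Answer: 10331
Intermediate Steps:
G = 39 (G = 5 + 2*17 = 5 + 34 = 39)
n = 4 (n = (-2)² = 4)
l(U, V) = 4 + U (l(U, V) = 1*(U + 4) = 1*(4 + U) = 4 + U)
I = 10288 (I = -8*(-1286) = 10288)
I + l(G, 616) = 10288 + (4 + 39) = 10288 + 43 = 10331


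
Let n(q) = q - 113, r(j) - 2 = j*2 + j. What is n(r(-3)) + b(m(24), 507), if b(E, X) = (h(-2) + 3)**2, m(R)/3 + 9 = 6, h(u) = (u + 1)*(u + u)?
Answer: -71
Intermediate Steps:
h(u) = 2*u*(1 + u) (h(u) = (1 + u)*(2*u) = 2*u*(1 + u))
m(R) = -9 (m(R) = -27 + 3*6 = -27 + 18 = -9)
r(j) = 2 + 3*j (r(j) = 2 + (j*2 + j) = 2 + (2*j + j) = 2 + 3*j)
n(q) = -113 + q
b(E, X) = 49 (b(E, X) = (2*(-2)*(1 - 2) + 3)**2 = (2*(-2)*(-1) + 3)**2 = (4 + 3)**2 = 7**2 = 49)
n(r(-3)) + b(m(24), 507) = (-113 + (2 + 3*(-3))) + 49 = (-113 + (2 - 9)) + 49 = (-113 - 7) + 49 = -120 + 49 = -71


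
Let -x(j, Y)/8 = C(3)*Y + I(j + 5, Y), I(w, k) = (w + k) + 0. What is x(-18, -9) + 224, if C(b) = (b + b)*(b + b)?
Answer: 2992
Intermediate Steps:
I(w, k) = k + w (I(w, k) = (k + w) + 0 = k + w)
C(b) = 4*b**2 (C(b) = (2*b)*(2*b) = 4*b**2)
x(j, Y) = -40 - 296*Y - 8*j (x(j, Y) = -8*((4*3**2)*Y + (Y + (j + 5))) = -8*((4*9)*Y + (Y + (5 + j))) = -8*(36*Y + (5 + Y + j)) = -8*(5 + j + 37*Y) = -40 - 296*Y - 8*j)
x(-18, -9) + 224 = (-40 - 296*(-9) - 8*(-18)) + 224 = (-40 + 2664 + 144) + 224 = 2768 + 224 = 2992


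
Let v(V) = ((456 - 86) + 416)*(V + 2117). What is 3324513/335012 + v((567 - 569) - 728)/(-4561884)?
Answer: 1233401550859/127357156884 ≈ 9.6846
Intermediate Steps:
v(V) = 1663962 + 786*V (v(V) = (370 + 416)*(2117 + V) = 786*(2117 + V) = 1663962 + 786*V)
3324513/335012 + v((567 - 569) - 728)/(-4561884) = 3324513/335012 + (1663962 + 786*((567 - 569) - 728))/(-4561884) = 3324513*(1/335012) + (1663962 + 786*(-2 - 728))*(-1/4561884) = 3324513/335012 + (1663962 + 786*(-730))*(-1/4561884) = 3324513/335012 + (1663962 - 573780)*(-1/4561884) = 3324513/335012 + 1090182*(-1/4561884) = 3324513/335012 - 181697/760314 = 1233401550859/127357156884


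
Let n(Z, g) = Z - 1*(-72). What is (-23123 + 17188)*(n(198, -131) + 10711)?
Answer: -65172235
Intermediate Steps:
n(Z, g) = 72 + Z (n(Z, g) = Z + 72 = 72 + Z)
(-23123 + 17188)*(n(198, -131) + 10711) = (-23123 + 17188)*((72 + 198) + 10711) = -5935*(270 + 10711) = -5935*10981 = -65172235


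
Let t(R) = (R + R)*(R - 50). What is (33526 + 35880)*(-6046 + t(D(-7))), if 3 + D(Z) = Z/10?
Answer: -9801202993/25 ≈ -3.9205e+8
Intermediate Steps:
D(Z) = -3 + Z/10
t(R) = 2*R*(-50 + R) (t(R) = (2*R)*(-50 + R) = 2*R*(-50 + R))
(33526 + 35880)*(-6046 + t(D(-7))) = (33526 + 35880)*(-6046 + 2*(-3 + (⅒)*(-7))*(-50 + (-3 + (⅒)*(-7)))) = 69406*(-6046 + 2*(-3 - 7/10)*(-50 + (-3 - 7/10))) = 69406*(-6046 + 2*(-37/10)*(-50 - 37/10)) = 69406*(-6046 + 2*(-37/10)*(-537/10)) = 69406*(-6046 + 19869/50) = 69406*(-282431/50) = -9801202993/25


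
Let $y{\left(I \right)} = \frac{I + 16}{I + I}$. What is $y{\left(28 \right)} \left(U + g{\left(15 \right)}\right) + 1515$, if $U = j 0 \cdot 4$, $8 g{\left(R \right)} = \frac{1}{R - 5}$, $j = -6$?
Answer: $\frac{1696811}{1120} \approx 1515.0$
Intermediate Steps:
$g{\left(R \right)} = \frac{1}{8 \left(-5 + R\right)}$ ($g{\left(R \right)} = \frac{1}{8 \left(R - 5\right)} = \frac{1}{8 \left(-5 + R\right)}$)
$y{\left(I \right)} = \frac{16 + I}{2 I}$
$U = 0$ ($U = \left(-6\right) 0 \cdot 4 = 0 \cdot 4 = 0$)
$y{\left(28 \right)} \left(U + g{\left(15 \right)}\right) + 1515 = \frac{16 + 28}{2 \cdot 28} \left(0 + \frac{1}{8 \left(-5 + 15\right)}\right) + 1515 = \frac{1}{2} \cdot \frac{1}{28} \cdot 44 \left(0 + \frac{1}{8 \cdot 10}\right) + 1515 = \frac{11 \left(0 + \frac{1}{8} \cdot \frac{1}{10}\right)}{14} + 1515 = \frac{11 \left(0 + \frac{1}{80}\right)}{14} + 1515 = \frac{11}{14} \cdot \frac{1}{80} + 1515 = \frac{11}{1120} + 1515 = \frac{1696811}{1120}$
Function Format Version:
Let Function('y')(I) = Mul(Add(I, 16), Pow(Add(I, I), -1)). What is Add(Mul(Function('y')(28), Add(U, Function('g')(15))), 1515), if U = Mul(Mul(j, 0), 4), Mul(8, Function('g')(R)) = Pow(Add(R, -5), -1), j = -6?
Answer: Rational(1696811, 1120) ≈ 1515.0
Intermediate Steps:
Function('g')(R) = Mul(Rational(1, 8), Pow(Add(-5, R), -1)) (Function('g')(R) = Mul(Rational(1, 8), Pow(Add(R, -5), -1)) = Mul(Rational(1, 8), Pow(Add(-5, R), -1)))
Function('y')(I) = Mul(Rational(1, 2), Pow(I, -1), Add(16, I)) (Function('y')(I) = Mul(Add(16, I), Pow(Mul(2, I), -1)) = Mul(Add(16, I), Mul(Rational(1, 2), Pow(I, -1))) = Mul(Rational(1, 2), Pow(I, -1), Add(16, I)))
U = 0 (U = Mul(Mul(-6, 0), 4) = Mul(0, 4) = 0)
Add(Mul(Function('y')(28), Add(U, Function('g')(15))), 1515) = Add(Mul(Mul(Rational(1, 2), Pow(28, -1), Add(16, 28)), Add(0, Mul(Rational(1, 8), Pow(Add(-5, 15), -1)))), 1515) = Add(Mul(Mul(Rational(1, 2), Rational(1, 28), 44), Add(0, Mul(Rational(1, 8), Pow(10, -1)))), 1515) = Add(Mul(Rational(11, 14), Add(0, Mul(Rational(1, 8), Rational(1, 10)))), 1515) = Add(Mul(Rational(11, 14), Add(0, Rational(1, 80))), 1515) = Add(Mul(Rational(11, 14), Rational(1, 80)), 1515) = Add(Rational(11, 1120), 1515) = Rational(1696811, 1120)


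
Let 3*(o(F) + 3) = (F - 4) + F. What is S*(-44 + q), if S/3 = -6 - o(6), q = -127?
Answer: 2907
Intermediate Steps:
o(F) = -13/3 + 2*F/3 (o(F) = -3 + ((F - 4) + F)/3 = -3 + ((-4 + F) + F)/3 = -3 + (-4 + 2*F)/3 = -3 + (-4/3 + 2*F/3) = -13/3 + 2*F/3)
S = -17 (S = 3*(-6 - (-13/3 + (⅔)*6)) = 3*(-6 - (-13/3 + 4)) = 3*(-6 - 1*(-⅓)) = 3*(-6 + ⅓) = 3*(-17/3) = -17)
S*(-44 + q) = -17*(-44 - 127) = -17*(-171) = 2907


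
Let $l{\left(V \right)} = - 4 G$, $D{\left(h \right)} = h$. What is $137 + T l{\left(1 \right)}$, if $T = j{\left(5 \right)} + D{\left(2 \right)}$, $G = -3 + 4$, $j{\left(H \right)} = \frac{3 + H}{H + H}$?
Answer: $\frac{629}{5} \approx 125.8$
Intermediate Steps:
$j{\left(H \right)} = \frac{3 + H}{2 H}$
$G = 1$
$T = \frac{14}{5}$ ($T = \frac{3 + 5}{2 \cdot 5} + 2 = \frac{1}{2} \cdot \frac{1}{5} \cdot 8 + 2 = \frac{4}{5} + 2 = \frac{14}{5} \approx 2.8$)
$l{\left(V \right)} = -4$ ($l{\left(V \right)} = \left(-4\right) 1 = -4$)
$137 + T l{\left(1 \right)} = 137 + \frac{14}{5} \left(-4\right) = 137 - \frac{56}{5} = \frac{629}{5}$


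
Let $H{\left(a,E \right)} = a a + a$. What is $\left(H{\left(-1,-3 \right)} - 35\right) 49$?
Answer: $-1715$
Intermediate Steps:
$H{\left(a,E \right)} = a + a^{2}$ ($H{\left(a,E \right)} = a^{2} + a = a + a^{2}$)
$\left(H{\left(-1,-3 \right)} - 35\right) 49 = \left(- (1 - 1) - 35\right) 49 = \left(\left(-1\right) 0 - 35\right) 49 = \left(0 - 35\right) 49 = \left(-35\right) 49 = -1715$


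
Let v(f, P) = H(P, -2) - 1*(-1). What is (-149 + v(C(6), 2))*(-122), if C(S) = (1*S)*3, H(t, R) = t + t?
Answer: 17568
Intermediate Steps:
H(t, R) = 2*t
C(S) = 3*S (C(S) = S*3 = 3*S)
v(f, P) = 1 + 2*P (v(f, P) = 2*P - 1*(-1) = 2*P + 1 = 1 + 2*P)
(-149 + v(C(6), 2))*(-122) = (-149 + (1 + 2*2))*(-122) = (-149 + (1 + 4))*(-122) = (-149 + 5)*(-122) = -144*(-122) = 17568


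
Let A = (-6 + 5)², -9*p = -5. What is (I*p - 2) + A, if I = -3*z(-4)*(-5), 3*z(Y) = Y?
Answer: -109/9 ≈ -12.111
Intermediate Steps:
p = 5/9 (p = -⅑*(-5) = 5/9 ≈ 0.55556)
z(Y) = Y/3
I = -20 (I = -(-4)*(-5) = -3*(-4/3)*(-5) = 4*(-5) = -20)
A = 1 (A = (-1)² = 1)
(I*p - 2) + A = (-20*5/9 - 2) + 1 = (-100/9 - 2) + 1 = -118/9 + 1 = -109/9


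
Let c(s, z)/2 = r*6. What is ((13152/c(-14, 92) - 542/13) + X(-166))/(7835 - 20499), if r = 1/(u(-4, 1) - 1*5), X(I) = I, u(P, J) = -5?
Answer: 36295/41158 ≈ 0.88185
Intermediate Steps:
r = -1/10 (r = 1/(-5 - 1*5) = 1/(-5 - 5) = 1/(-10) = -1/10 ≈ -0.10000)
c(s, z) = -6/5 (c(s, z) = 2*(-1/10*6) = 2*(-3/5) = -6/5)
((13152/c(-14, 92) - 542/13) + X(-166))/(7835 - 20499) = ((13152/(-6/5) - 542/13) - 166)/(7835 - 20499) = ((13152*(-5/6) - 542*1/13) - 166)/(-12664) = ((-10960 - 542/13) - 166)*(-1/12664) = (-143022/13 - 166)*(-1/12664) = -145180/13*(-1/12664) = 36295/41158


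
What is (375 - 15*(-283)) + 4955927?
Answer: 4960547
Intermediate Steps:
(375 - 15*(-283)) + 4955927 = (375 + 4245) + 4955927 = 4620 + 4955927 = 4960547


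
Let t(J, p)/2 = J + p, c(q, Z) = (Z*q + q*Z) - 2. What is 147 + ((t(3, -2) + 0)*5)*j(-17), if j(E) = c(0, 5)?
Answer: 127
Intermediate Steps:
c(q, Z) = -2 + 2*Z*q (c(q, Z) = (Z*q + Z*q) - 2 = 2*Z*q - 2 = -2 + 2*Z*q)
j(E) = -2 (j(E) = -2 + 2*5*0 = -2 + 0 = -2)
t(J, p) = 2*J + 2*p (t(J, p) = 2*(J + p) = 2*J + 2*p)
147 + ((t(3, -2) + 0)*5)*j(-17) = 147 + (((2*3 + 2*(-2)) + 0)*5)*(-2) = 147 + (((6 - 4) + 0)*5)*(-2) = 147 + ((2 + 0)*5)*(-2) = 147 + (2*5)*(-2) = 147 + 10*(-2) = 147 - 20 = 127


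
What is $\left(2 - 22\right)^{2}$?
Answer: $400$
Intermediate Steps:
$\left(2 - 22\right)^{2} = \left(-20\right)^{2} = 400$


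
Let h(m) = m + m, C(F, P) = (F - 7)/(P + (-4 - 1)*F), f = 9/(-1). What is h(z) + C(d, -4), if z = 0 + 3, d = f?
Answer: 230/41 ≈ 5.6098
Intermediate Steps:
f = -9 (f = 9*(-1) = -9)
d = -9
C(F, P) = (-7 + F)/(P - 5*F)
z = 3
h(m) = 2*m
h(z) + C(d, -4) = 2*3 + (7 - 1*(-9))/(-1*(-4) + 5*(-9)) = 6 + (7 + 9)/(4 - 45) = 6 + 16/(-41) = 6 - 1/41*16 = 6 - 16/41 = 230/41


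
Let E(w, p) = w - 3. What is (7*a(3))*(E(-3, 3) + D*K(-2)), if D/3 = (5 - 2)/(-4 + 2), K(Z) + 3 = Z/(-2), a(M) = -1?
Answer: -21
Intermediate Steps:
K(Z) = -3 - Z/2 (K(Z) = -3 + Z/(-2) = -3 + Z*(-½) = -3 - Z/2)
E(w, p) = -3 + w
D = -9/2 (D = 3*((5 - 2)/(-4 + 2)) = 3*(3/(-2)) = 3*(3*(-½)) = 3*(-3/2) = -9/2 ≈ -4.5000)
(7*a(3))*(E(-3, 3) + D*K(-2)) = (7*(-1))*((-3 - 3) - 9*(-3 - ½*(-2))/2) = -7*(-6 - 9*(-3 + 1)/2) = -7*(-6 - 9/2*(-2)) = -7*(-6 + 9) = -7*3 = -21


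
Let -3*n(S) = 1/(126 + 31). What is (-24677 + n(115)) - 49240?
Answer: -34814908/471 ≈ -73917.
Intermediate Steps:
n(S) = -1/471 (n(S) = -1/(3*(126 + 31)) = -⅓/157 = -⅓*1/157 = -1/471)
(-24677 + n(115)) - 49240 = (-24677 - 1/471) - 49240 = -11622868/471 - 49240 = -34814908/471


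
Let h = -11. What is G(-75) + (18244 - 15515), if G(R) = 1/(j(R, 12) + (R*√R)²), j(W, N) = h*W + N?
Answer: 1149012701/421038 ≈ 2729.0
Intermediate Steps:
j(W, N) = N - 11*W (j(W, N) = -11*W + N = N - 11*W)
G(R) = 1/(12 + R³ - 11*R) (G(R) = 1/((12 - 11*R) + (R*√R)²) = 1/((12 - 11*R) + (R^(3/2))²) = 1/((12 - 11*R) + R³) = 1/(12 + R³ - 11*R))
G(-75) + (18244 - 15515) = 1/(12 + (-75)³ - 11*(-75)) + (18244 - 15515) = 1/(12 - 421875 + 825) + 2729 = 1/(-421038) + 2729 = -1/421038 + 2729 = 1149012701/421038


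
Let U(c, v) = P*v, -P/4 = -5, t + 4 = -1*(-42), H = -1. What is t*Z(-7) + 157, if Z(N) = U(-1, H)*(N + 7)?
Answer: 157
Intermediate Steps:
t = 38 (t = -4 - 1*(-42) = -4 + 42 = 38)
P = 20 (P = -4*(-5) = 20)
U(c, v) = 20*v
Z(N) = -140 - 20*N (Z(N) = (20*(-1))*(N + 7) = -20*(7 + N) = -140 - 20*N)
t*Z(-7) + 157 = 38*(-140 - 20*(-7)) + 157 = 38*(-140 + 140) + 157 = 38*0 + 157 = 0 + 157 = 157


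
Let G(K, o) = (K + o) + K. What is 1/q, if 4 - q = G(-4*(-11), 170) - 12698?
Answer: 1/12444 ≈ 8.0360e-5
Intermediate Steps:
G(K, o) = o + 2*K
q = 12444 (q = 4 - ((170 + 2*(-4*(-11))) - 12698) = 4 - ((170 + 2*44) - 12698) = 4 - ((170 + 88) - 12698) = 4 - (258 - 12698) = 4 - 1*(-12440) = 4 + 12440 = 12444)
1/q = 1/12444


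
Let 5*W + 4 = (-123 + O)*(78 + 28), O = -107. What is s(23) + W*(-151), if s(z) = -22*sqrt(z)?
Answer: 3681984/5 - 22*sqrt(23) ≈ 7.3629e+5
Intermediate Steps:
W = -24384/5 (W = -4/5 + ((-123 - 107)*(78 + 28))/5 = -4/5 + (-230*106)/5 = -4/5 + (1/5)*(-24380) = -4/5 - 4876 = -24384/5 ≈ -4876.8)
s(23) + W*(-151) = -22*sqrt(23) - 24384/5*(-151) = -22*sqrt(23) + 3681984/5 = 3681984/5 - 22*sqrt(23)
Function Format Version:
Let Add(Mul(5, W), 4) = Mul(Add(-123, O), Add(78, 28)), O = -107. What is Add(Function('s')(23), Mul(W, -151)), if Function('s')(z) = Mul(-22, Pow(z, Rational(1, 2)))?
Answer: Add(Rational(3681984, 5), Mul(-22, Pow(23, Rational(1, 2)))) ≈ 7.3629e+5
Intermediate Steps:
W = Rational(-24384, 5) (W = Add(Rational(-4, 5), Mul(Rational(1, 5), Mul(Add(-123, -107), Add(78, 28)))) = Add(Rational(-4, 5), Mul(Rational(1, 5), Mul(-230, 106))) = Add(Rational(-4, 5), Mul(Rational(1, 5), -24380)) = Add(Rational(-4, 5), -4876) = Rational(-24384, 5) ≈ -4876.8)
Add(Function('s')(23), Mul(W, -151)) = Add(Mul(-22, Pow(23, Rational(1, 2))), Mul(Rational(-24384, 5), -151)) = Add(Mul(-22, Pow(23, Rational(1, 2))), Rational(3681984, 5)) = Add(Rational(3681984, 5), Mul(-22, Pow(23, Rational(1, 2))))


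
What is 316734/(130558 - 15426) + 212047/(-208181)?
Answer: 20762302825/11984147446 ≈ 1.7325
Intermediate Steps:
316734/(130558 - 15426) + 212047/(-208181) = 316734/115132 + 212047*(-1/208181) = 316734*(1/115132) - 212047/208181 = 158367/57566 - 212047/208181 = 20762302825/11984147446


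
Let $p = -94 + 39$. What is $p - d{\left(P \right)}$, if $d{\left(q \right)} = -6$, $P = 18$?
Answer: $-49$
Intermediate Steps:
$p = -55$
$p - d{\left(P \right)} = -55 - -6 = -55 + 6 = -49$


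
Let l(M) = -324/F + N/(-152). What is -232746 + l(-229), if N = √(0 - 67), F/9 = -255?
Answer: -19783398/85 - I*√67/152 ≈ -2.3275e+5 - 0.053851*I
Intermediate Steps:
F = -2295 (F = 9*(-255) = -2295)
N = I*√67 (N = √(-67) = I*√67 ≈ 8.1853*I)
l(M) = 12/85 - I*√67/152 (l(M) = -324/(-2295) + (I*√67)/(-152) = -324*(-1/2295) + (I*√67)*(-1/152) = 12/85 - I*√67/152)
-232746 + l(-229) = -232746 + (12/85 - I*√67/152) = -19783398/85 - I*√67/152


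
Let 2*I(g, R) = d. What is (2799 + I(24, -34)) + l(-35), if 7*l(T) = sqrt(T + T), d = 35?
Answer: 5633/2 + I*sqrt(70)/7 ≈ 2816.5 + 1.1952*I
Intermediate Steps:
I(g, R) = 35/2 (I(g, R) = (1/2)*35 = 35/2)
l(T) = sqrt(2)*sqrt(T)/7 (l(T) = sqrt(T + T)/7 = sqrt(2*T)/7 = (sqrt(2)*sqrt(T))/7 = sqrt(2)*sqrt(T)/7)
(2799 + I(24, -34)) + l(-35) = (2799 + 35/2) + sqrt(2)*sqrt(-35)/7 = 5633/2 + sqrt(2)*(I*sqrt(35))/7 = 5633/2 + I*sqrt(70)/7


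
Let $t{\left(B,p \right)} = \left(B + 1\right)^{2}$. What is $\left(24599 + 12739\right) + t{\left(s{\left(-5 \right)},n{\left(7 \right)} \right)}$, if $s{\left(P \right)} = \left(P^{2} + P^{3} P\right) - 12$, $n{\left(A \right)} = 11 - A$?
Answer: $445659$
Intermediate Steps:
$s{\left(P \right)} = -12 + P^{2} + P^{4}$ ($s{\left(P \right)} = \left(P^{2} + P^{4}\right) - 12 = -12 + P^{2} + P^{4}$)
$t{\left(B,p \right)} = \left(1 + B\right)^{2}$
$\left(24599 + 12739\right) + t{\left(s{\left(-5 \right)},n{\left(7 \right)} \right)} = \left(24599 + 12739\right) + \left(1 + \left(-12 + \left(-5\right)^{2} + \left(-5\right)^{4}\right)\right)^{2} = 37338 + \left(1 + \left(-12 + 25 + 625\right)\right)^{2} = 37338 + \left(1 + 638\right)^{2} = 37338 + 639^{2} = 37338 + 408321 = 445659$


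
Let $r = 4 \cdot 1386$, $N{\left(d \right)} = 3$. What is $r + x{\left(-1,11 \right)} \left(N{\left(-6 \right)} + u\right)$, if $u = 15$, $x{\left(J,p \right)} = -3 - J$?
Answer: $5508$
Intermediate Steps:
$r = 5544$
$r + x{\left(-1,11 \right)} \left(N{\left(-6 \right)} + u\right) = 5544 + \left(-3 - -1\right) \left(3 + 15\right) = 5544 + \left(-3 + 1\right) 18 = 5544 - 36 = 5508$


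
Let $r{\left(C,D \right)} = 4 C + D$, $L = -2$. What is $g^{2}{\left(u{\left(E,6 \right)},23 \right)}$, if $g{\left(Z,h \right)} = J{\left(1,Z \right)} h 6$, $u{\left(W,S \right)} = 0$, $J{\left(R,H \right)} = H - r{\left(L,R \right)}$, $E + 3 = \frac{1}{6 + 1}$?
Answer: $933156$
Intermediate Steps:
$r{\left(C,D \right)} = D + 4 C$
$E = - \frac{20}{7}$ ($E = -3 + \frac{1}{6 + 1} = -3 + \frac{1}{7} = - \frac{20}{7} \approx -2.8571$)
$J{\left(R,H \right)} = 8 + H - R$ ($J{\left(R,H \right)} = H - \left(R + 4 \left(-2\right)\right) = H - \left(R - 8\right) = H - \left(-8 + R\right) = 8 + H - R$)
$g{\left(Z,h \right)} = 6 h \left(7 + Z\right)$ ($g{\left(Z,h \right)} = \left(8 + Z - 1\right) h 6 = \left(7 + Z\right) h 6 = h \left(7 + Z\right) 6 = 6 h \left(7 + Z\right)$)
$g^{2}{\left(u{\left(E,6 \right)},23 \right)} = \left(6 \cdot 23 \left(7 + 0\right)\right)^{2} = \left(6 \cdot 23 \cdot 7\right)^{2} = 966^{2} = 933156$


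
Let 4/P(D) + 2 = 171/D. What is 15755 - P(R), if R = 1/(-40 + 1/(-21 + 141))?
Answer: 4310930525/273623 ≈ 15755.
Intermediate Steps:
R = -120/4799 (R = 1/(-40 + 1/120) = 1/(-4799/120) = -120/4799 ≈ -0.025005)
P(D) = 4/(-2 + 171/D)
15755 - P(R) = 15755 - (-4)*(-120)/(4799*(-171 + 2*(-120/4799))) = 15755 - (-4)*(-120)/(4799*(-171 - 240/4799)) = 15755 - (-4)*(-120)/(4799*(-820869/4799)) = 15755 - (-4)*(-120)*(-4799)/(4799*820869) = 15755 - 1*(-160/273623) = 15755 + 160/273623 = 4310930525/273623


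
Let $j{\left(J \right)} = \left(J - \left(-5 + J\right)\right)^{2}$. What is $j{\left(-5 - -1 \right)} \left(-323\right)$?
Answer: $-8075$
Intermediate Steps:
$j{\left(J \right)} = 25$ ($j{\left(J \right)} = 5^{2} = 25$)
$j{\left(-5 - -1 \right)} \left(-323\right) = 25 \left(-323\right) = -8075$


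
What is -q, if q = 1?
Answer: -1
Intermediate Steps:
-q = -1*1 = -1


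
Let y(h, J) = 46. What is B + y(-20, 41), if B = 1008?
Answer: 1054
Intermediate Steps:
B + y(-20, 41) = 1008 + 46 = 1054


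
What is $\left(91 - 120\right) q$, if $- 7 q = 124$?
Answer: $\frac{3596}{7} \approx 513.71$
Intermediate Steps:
$q = - \frac{124}{7}$ ($q = \left(- \frac{1}{7}\right) 124 = - \frac{124}{7} \approx -17.714$)
$\left(91 - 120\right) q = \left(91 - 120\right) \left(- \frac{124}{7}\right) = \left(-29\right) \left(- \frac{124}{7}\right) = \frac{3596}{7}$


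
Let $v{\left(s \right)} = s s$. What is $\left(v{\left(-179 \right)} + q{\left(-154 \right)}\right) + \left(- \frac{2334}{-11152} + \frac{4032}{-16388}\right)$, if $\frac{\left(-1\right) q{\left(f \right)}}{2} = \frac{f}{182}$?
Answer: $\frac{559772631979}{17469608} \approx 32043.0$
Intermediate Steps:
$v{\left(s \right)} = s^{2}$
$q{\left(f \right)} = - \frac{f}{91}$ ($q{\left(f \right)} = - 2 \frac{f}{182} = - \frac{f}{91}$)
$\left(v{\left(-179 \right)} + q{\left(-154 \right)}\right) + \left(- \frac{2334}{-11152} + \frac{4032}{-16388}\right) = \left(\left(-179\right)^{2} - - \frac{22}{13}\right) + \left(- \frac{2334}{-11152} + \frac{4032}{-16388}\right) = \left(32041 + \frac{22}{13}\right) + \left(\left(-2334\right) \left(- \frac{1}{11152}\right) + 4032 \left(- \frac{1}{16388}\right)\right) = \frac{416555}{13} + \left(\frac{1167}{5576} - \frac{1008}{4097}\right) = \frac{416555}{13} - \frac{49377}{1343816} = \frac{559772631979}{17469608}$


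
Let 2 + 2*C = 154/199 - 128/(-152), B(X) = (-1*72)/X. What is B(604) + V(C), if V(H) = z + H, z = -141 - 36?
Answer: -101232471/570931 ≈ -177.31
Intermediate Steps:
z = -177
B(X) = -72/X
C = -726/3781 (C = -1 + (154/199 - 128/(-152))/2 = -1 + (154*(1/199) - 128*(-1/152))/2 = -1 + (154/199 + 16/19)/2 = -1 + (½)*(6110/3781) = -1 + 3055/3781 = -726/3781 ≈ -0.19201)
V(H) = -177 + H
B(604) + V(C) = -72/604 + (-177 - 726/3781) = -72*1/604 - 669963/3781 = -18/151 - 669963/3781 = -101232471/570931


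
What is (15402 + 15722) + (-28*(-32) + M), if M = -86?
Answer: 31934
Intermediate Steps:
(15402 + 15722) + (-28*(-32) + M) = (15402 + 15722) + (-28*(-32) - 86) = 31124 + (896 - 86) = 31124 + 810 = 31934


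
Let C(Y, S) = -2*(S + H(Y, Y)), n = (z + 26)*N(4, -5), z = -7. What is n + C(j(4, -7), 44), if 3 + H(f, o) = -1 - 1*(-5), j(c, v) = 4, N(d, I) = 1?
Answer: -71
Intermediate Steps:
H(f, o) = 1 (H(f, o) = -3 + (-1 - 1*(-5)) = -3 + (-1 + 5) = -3 + 4 = 1)
n = 19 (n = (-7 + 26)*1 = 19*1 = 19)
C(Y, S) = -2 - 2*S (C(Y, S) = -2*(S + 1) = -2*(1 + S) = -2 - 2*S)
n + C(j(4, -7), 44) = 19 + (-2 - 2*44) = 19 + (-2 - 88) = 19 - 90 = -71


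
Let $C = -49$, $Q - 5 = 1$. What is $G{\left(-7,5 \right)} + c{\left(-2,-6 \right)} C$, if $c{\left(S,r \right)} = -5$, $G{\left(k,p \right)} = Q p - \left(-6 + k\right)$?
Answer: $288$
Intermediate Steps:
$Q = 6$ ($Q = 5 + 1 = 6$)
$G{\left(k,p \right)} = 6 - k + 6 p$ ($G{\left(k,p \right)} = 6 p - \left(-6 + k\right) = 6 - k + 6 p$)
$G{\left(-7,5 \right)} + c{\left(-2,-6 \right)} C = \left(6 - -7 + 6 \cdot 5\right) - -245 = \left(6 + 7 + 30\right) + 245 = 43 + 245 = 288$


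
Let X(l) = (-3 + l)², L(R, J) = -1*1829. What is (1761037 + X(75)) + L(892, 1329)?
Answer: 1764392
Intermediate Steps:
L(R, J) = -1829
(1761037 + X(75)) + L(892, 1329) = (1761037 + (-3 + 75)²) - 1829 = (1761037 + 72²) - 1829 = (1761037 + 5184) - 1829 = 1766221 - 1829 = 1764392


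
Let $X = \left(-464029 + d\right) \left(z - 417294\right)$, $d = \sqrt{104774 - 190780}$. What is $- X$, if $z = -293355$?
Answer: $-329761744821 + 710649 i \sqrt{86006} \approx -3.2976 \cdot 10^{11} + 2.0841 \cdot 10^{8} i$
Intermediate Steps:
$d = i \sqrt{86006}$ ($d = \sqrt{-86006} = i \sqrt{86006} \approx 293.27 i$)
$X = 329761744821 - 710649 i \sqrt{86006}$ ($X = \left(-464029 + i \sqrt{86006}\right) \left(-293355 - 417294\right) = \left(-464029 + i \sqrt{86006}\right) \left(-710649\right) = 329761744821 - 710649 i \sqrt{86006} \approx 3.2976 \cdot 10^{11} - 2.0841 \cdot 10^{8} i$)
$- X = - (329761744821 - 710649 i \sqrt{86006}) = -329761744821 + 710649 i \sqrt{86006}$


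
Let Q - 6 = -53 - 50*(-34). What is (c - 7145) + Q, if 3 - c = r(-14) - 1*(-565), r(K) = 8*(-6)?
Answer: -6006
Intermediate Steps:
r(K) = -48
Q = 1653 (Q = 6 + (-53 - 50*(-34)) = 6 + (-53 + 1700) = 6 + 1647 = 1653)
c = -514 (c = 3 - (-48 - 1*(-565)) = 3 - (-48 + 565) = 3 - 1*517 = 3 - 517 = -514)
(c - 7145) + Q = (-514 - 7145) + 1653 = -7659 + 1653 = -6006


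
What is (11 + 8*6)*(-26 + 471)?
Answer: 26255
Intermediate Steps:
(11 + 8*6)*(-26 + 471) = (11 + 48)*445 = 59*445 = 26255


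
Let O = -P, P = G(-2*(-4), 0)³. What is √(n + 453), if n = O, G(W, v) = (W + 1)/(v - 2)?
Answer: √8706/4 ≈ 23.326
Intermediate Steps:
G(W, v) = (1 + W)/(-2 + v)
P = -729/8 (P = ((1 - 2*(-4))/(-2 + 0))³ = ((1 + 8)/(-2))³ = (-½*9)³ = (-9/2)³ = -729/8 ≈ -91.125)
O = 729/8 (O = -1*(-729/8) = 729/8 ≈ 91.125)
n = 729/8 ≈ 91.125
√(n + 453) = √(729/8 + 453) = √(4353/8) = √8706/4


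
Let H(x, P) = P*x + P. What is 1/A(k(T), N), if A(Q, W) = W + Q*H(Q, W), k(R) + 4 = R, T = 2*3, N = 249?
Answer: 1/1743 ≈ 0.00057372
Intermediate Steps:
H(x, P) = P + P*x
T = 6
k(R) = -4 + R
A(Q, W) = W + Q*W*(1 + Q) (A(Q, W) = W + Q*(W*(1 + Q)) = W + Q*W*(1 + Q))
1/A(k(T), N) = 1/(249*(1 + (-4 + 6)*(1 + (-4 + 6)))) = 1/(249*(1 + 2*(1 + 2))) = 1/(249*(1 + 2*3)) = 1/(249*(1 + 6)) = 1/(249*7) = 1/1743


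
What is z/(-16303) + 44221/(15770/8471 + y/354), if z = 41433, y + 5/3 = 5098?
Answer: 925659504262797/340641540611 ≈ 2717.4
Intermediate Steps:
y = 15289/3 (y = -5/3 + 5098 = 15289/3 ≈ 5096.3)
z/(-16303) + 44221/(15770/8471 + y/354) = 41433/(-16303) + 44221/(15770/8471 + (15289/3)/354) = 41433*(-1/16303) + 44221/(15770*(1/8471) + (15289/3)*(1/354)) = -5919/2329 + 44221/(15770/8471 + 15289/1062) = -5919/2329 + 44221/(146260859/8996202) = -5919/2329 + 44221*(8996202/146260859) = -5919/2329 + 397821048642/146260859 = 925659504262797/340641540611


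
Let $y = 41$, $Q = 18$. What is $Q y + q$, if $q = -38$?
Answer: $700$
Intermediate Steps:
$Q y + q = 18 \cdot 41 - 38 = 738 - 38 = 700$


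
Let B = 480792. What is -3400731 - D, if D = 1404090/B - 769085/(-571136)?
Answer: -1691727915900491/497459456 ≈ -3.4007e+6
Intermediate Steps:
D = 2122638155/497459456 (D = 1404090/480792 - 769085/(-571136) = 1404090*(1/480792) - 769085*(-1/571136) = 234015/80132 + 769085/571136 = 2122638155/497459456 ≈ 4.2670)
-3400731 - D = -3400731 - 1*2122638155/497459456 = -3400731 - 2122638155/497459456 = -1691727915900491/497459456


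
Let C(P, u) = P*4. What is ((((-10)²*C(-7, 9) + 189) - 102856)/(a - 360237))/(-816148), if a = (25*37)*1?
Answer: -105467/293251770176 ≈ -3.5965e-7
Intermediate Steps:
C(P, u) = 4*P
a = 925 (a = 925*1 = 925)
((((-10)²*C(-7, 9) + 189) - 102856)/(a - 360237))/(-816148) = ((((-10)²*(4*(-7)) + 189) - 102856)/(925 - 360237))/(-816148) = (((100*(-28) + 189) - 102856)/(-359312))*(-1/816148) = (((-2800 + 189) - 102856)*(-1/359312))*(-1/816148) = ((-2611 - 102856)*(-1/359312))*(-1/816148) = -105467*(-1/359312)*(-1/816148) = (105467/359312)*(-1/816148) = -105467/293251770176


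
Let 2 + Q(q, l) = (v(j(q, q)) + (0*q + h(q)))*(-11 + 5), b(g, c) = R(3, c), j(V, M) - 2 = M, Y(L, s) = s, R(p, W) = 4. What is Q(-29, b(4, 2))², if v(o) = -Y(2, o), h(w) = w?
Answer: 100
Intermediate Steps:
j(V, M) = 2 + M
b(g, c) = 4
v(o) = -o
Q(q, l) = 10 (Q(q, l) = -2 + (-(2 + q) + (0*q + q))*(-11 + 5) = -2 + ((-2 - q) + (0 + q))*(-6) = -2 + ((-2 - q) + q)*(-6) = -2 - 2*(-6) = -2 + 12 = 10)
Q(-29, b(4, 2))² = 10² = 100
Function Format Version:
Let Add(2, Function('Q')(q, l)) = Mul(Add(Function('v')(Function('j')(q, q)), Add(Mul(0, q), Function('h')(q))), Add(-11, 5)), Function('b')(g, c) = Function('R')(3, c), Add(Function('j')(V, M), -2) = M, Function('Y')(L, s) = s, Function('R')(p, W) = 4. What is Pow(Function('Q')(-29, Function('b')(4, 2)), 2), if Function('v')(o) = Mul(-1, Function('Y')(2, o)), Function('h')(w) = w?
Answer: 100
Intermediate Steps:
Function('j')(V, M) = Add(2, M)
Function('b')(g, c) = 4
Function('v')(o) = Mul(-1, o)
Function('Q')(q, l) = 10 (Function('Q')(q, l) = Add(-2, Mul(Add(Mul(-1, Add(2, q)), Add(Mul(0, q), q)), Add(-11, 5))) = Add(-2, Mul(Add(Add(-2, Mul(-1, q)), Add(0, q)), -6)) = Add(-2, Mul(Add(Add(-2, Mul(-1, q)), q), -6)) = Add(-2, Mul(-2, -6)) = Add(-2, 12) = 10)
Pow(Function('Q')(-29, Function('b')(4, 2)), 2) = Pow(10, 2) = 100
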